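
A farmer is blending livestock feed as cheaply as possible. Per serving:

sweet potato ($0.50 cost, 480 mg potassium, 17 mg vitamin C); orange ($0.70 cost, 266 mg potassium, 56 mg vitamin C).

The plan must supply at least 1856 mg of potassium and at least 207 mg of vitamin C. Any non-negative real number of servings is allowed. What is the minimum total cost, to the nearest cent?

$3.22

Check every corner: each single food scaled to meet both minima, and each pair solved so both constraints bind.
sweet potato only: max(1856/480, 207/17) = 12.18 servings → $6.09.
orange only: max(1856/266, 207/56) = 6.977 servings → $4.88.
sweet potato + orange with both tight: 2.186 servings and 3.033 servings → $3.22.
So the least-cost plan costs $3.22.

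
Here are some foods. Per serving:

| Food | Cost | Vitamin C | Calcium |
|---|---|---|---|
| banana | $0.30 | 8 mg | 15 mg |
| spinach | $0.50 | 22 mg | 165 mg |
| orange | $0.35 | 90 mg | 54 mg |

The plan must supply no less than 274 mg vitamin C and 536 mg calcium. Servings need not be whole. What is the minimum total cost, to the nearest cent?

For a min-cost LP with two ≥-constraints, a basic feasible solution has at most two positive variables.
banana only: max(274/8, 536/15) = 35.73 servings → $10.72.
spinach only: max(274/22, 536/165) = 12.45 servings → $6.23.
orange only: max(274/90, 536/54) = 9.926 servings → $3.47.
banana + spinach with both tight: 33.76 servings and 0.1798 servings → $10.22.
banana + orange with both targets exact would need a negative amount; discard.
spinach + orange with both tight: 2.448 servings and 2.446 servings → $2.08.
So the least-cost plan costs $2.08.

$2.08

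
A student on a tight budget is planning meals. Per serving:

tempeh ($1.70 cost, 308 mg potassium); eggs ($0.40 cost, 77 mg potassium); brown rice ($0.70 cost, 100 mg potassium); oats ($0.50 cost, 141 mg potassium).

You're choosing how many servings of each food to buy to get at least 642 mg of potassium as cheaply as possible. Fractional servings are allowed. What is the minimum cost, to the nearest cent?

Cost per mg of potassium: oats $0.0035, eggs $0.0052, tempeh $0.0055, brown rice $0.0070.
With no serving limits, use only oats: 642 mg / 141 mg = 4.553 servings × $0.50 = $2.28.

$2.28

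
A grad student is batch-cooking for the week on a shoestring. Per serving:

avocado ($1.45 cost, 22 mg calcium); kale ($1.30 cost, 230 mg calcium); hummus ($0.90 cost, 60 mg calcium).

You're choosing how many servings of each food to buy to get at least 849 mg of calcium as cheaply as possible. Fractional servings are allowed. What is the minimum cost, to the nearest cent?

Cost per mg of calcium: kale $0.0057, hummus $0.0150, avocado $0.0659.
With no serving limits, use only kale: 849 mg / 230 mg = 3.691 servings × $1.30 = $4.80.

$4.80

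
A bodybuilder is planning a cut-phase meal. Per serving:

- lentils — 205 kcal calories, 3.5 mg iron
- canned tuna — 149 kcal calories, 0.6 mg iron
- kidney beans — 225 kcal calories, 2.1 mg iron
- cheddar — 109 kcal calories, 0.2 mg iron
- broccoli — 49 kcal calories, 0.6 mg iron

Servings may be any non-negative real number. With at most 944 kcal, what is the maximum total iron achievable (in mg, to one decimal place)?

16.1 mg

Iron per kcal: lentils 0.01707, broccoli 0.01224, kidney beans 0.009333, canned tuna 0.004027, cheddar 0.001835.
With no serving limits, spend the whole calories allowance on lentils: 944 kcal / 205 kcal × 3.5 mg = 16.1 mg.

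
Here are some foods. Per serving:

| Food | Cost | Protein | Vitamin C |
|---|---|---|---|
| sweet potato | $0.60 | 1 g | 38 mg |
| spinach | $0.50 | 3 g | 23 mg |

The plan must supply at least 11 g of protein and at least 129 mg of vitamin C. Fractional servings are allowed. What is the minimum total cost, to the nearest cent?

$2.47

At the optimum either one food covers both requirements or two foods hit both targets exactly; no other combination can be cheaper.
sweet potato only: max(11/1, 129/38) = 11 servings → $6.60.
spinach only: max(11/3, 129/23) = 5.609 servings → $2.80.
sweet potato + spinach with both tight: 1.473 servings and 3.176 servings → $2.47.
The minimum over all feasible corners is $2.47.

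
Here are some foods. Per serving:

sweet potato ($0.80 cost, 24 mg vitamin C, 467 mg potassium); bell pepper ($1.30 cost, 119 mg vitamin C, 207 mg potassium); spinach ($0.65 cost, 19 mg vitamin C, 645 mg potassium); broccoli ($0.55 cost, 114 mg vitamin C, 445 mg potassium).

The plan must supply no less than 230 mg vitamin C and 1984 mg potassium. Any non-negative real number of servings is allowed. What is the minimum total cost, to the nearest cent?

This is a tiny linear program; its minimum lies at a vertex of the feasible set. List the vertices and price them.
sweet potato only: max(230/24, 1984/467) = 9.583 servings → $7.67.
bell pepper only: max(230/119, 1984/207) = 9.585 servings → $12.46.
spinach only: max(230/19, 1984/645) = 12.11 servings → $7.87.
broccoli only: max(230/114, 1984/445) = 4.458 servings → $2.45.
sweet potato + bell pepper with both tight: 3.725 servings and 1.182 servings → $4.52.
sweet potato + spinach: the both-tight solution has a negative serving — not a feasible corner.
sweet potato + broccoli with both tight: 2.91 servings and 1.405 servings → $3.10.
bell pepper + spinach with both tight: 1.52 servings and 2.588 servings → $3.66.
bell pepper + broccoli: intersection lies outside the first quadrant.
spinach + broccoli with both tight: 1.903 servings and 1.7 servings → $2.17.
Cheapest feasible corner: $2.17.

$2.17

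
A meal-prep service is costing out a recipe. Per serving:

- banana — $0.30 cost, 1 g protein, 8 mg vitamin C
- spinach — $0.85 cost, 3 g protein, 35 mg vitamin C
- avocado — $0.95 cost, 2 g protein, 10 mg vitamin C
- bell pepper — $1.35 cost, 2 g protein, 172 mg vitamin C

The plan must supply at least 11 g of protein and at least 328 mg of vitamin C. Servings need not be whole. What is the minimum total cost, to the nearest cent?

$4.17

For a min-cost LP with two ≥-constraints, a basic feasible solution has at most two positive variables.
banana only: max(11/1, 328/8) = 41 servings → $12.30.
spinach only: max(11/3, 328/35) = 9.371 servings → $7.97.
avocado only: max(11/2, 328/10) = 32.8 servings → $31.16.
bell pepper only: max(11/2, 328/172) = 5.5 servings → $7.42.
banana + spinach: the both-tight solution has a negative serving — not a feasible corner.
banana + avocado: intersection lies outside the first quadrant.
banana + bell pepper with both tight: 7.923 servings and 1.538 servings → $4.45.
spinach + avocado with both targets exact would need a negative amount; discard.
spinach + bell pepper with both tight: 2.771 servings and 1.343 servings → $4.17.
avocado + bell pepper with both tight: 3.815 servings and 1.685 servings → $5.90.
Cheapest feasible corner: $4.17.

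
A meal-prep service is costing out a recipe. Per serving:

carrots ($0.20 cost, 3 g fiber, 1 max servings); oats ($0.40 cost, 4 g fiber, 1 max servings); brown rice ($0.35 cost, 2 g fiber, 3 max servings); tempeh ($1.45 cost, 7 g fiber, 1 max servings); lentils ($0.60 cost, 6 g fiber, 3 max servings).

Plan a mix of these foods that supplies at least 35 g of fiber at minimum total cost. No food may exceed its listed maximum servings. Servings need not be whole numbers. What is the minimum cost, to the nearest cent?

Cost per g of fiber: carrots $0.0667, oats $0.1000, lentils $0.1000, brown rice $0.1750, tempeh $0.2071.
Take 1 serving of carrots: +3.0 g fiber for $0.20 (total $0.20, still need 32.0 g).
Take 1 serving of oats: +4.0 g fiber for $0.40 (total $0.60, still need 28.0 g).
Take 3 servings of lentils: +18.0 g fiber for $1.80 (total $2.40, still need 10.0 g).
Take 3 servings of brown rice: +6.0 g fiber for $1.05 (total $3.45, still need 4.0 g).
Take 0.5714 servings of tempeh: +4.0 g fiber for $0.83 (total $4.28, still need 0.0 g).
Filling from the cheapest source first is optimal under one linear minimum: $4.28.

$4.28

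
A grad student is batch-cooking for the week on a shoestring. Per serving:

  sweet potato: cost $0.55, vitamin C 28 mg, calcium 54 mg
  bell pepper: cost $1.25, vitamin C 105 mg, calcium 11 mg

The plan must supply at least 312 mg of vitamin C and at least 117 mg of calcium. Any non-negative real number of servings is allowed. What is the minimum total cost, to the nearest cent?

sweet potato only: max(312/28, 117/54) = 11.14 servings → $6.13.
bell pepper only: max(312/105, 117/11) = 10.64 servings → $13.30.
sweet potato + bell pepper with both tight: 1.651 servings and 2.531 servings → $4.07.
Cheapest feasible corner: $4.07.

$4.07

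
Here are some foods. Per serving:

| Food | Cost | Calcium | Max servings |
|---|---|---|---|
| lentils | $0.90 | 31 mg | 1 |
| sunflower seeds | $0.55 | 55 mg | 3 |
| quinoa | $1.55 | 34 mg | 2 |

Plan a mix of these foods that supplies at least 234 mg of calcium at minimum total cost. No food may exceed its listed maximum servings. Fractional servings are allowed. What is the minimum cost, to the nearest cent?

Cost per mg of calcium: sunflower seeds $0.0100, lentils $0.0290, quinoa $0.0456.
Take 3 servings of sunflower seeds: +165.0 mg calcium for $1.65 (total $1.65, still need 69.0 mg).
Take 1 serving of lentils: +31.0 mg calcium for $0.90 (total $2.55, still need 38.0 mg).
Take 1.118 servings of quinoa: +38.0 mg calcium for $1.73 (total $4.28, still need 0.0 mg).
Filling from the cheapest source first is optimal under one linear minimum: $4.28.

$4.28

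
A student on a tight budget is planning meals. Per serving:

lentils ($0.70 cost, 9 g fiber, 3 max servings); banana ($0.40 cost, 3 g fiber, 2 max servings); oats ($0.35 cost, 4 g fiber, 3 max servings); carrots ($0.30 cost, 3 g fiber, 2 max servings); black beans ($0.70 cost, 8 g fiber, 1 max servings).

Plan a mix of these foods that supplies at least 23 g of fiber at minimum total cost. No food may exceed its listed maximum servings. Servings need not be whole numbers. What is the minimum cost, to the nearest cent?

Cost per g of fiber: lentils $0.0778, oats $0.0875, black beans $0.0875, carrots $0.1000, banana $0.1333.
Take 2.556 servings of lentils: +23.0 g fiber for $1.79 (total $1.79, still need 0.0 g).
Filling from the cheapest source first is optimal under one linear minimum: $1.79.

$1.79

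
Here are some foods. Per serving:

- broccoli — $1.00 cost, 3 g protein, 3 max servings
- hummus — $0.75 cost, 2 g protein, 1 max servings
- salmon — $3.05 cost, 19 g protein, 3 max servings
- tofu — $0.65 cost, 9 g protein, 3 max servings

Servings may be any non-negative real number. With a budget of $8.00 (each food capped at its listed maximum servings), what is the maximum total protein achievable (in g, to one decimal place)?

Protein per dollar: tofu 13.85, salmon 6.23, broccoli 3, hummus 2.667.
Take 3 servings of tofu: spends $1.95, +27.0 g protein (running total 27.0 g).
Take 1.984 servings of salmon: spends $6.05, +37.7 g protein (running total 64.7 g).
Greedy by best ratio exhausts the cost allowance optimally: 64.7 g.

64.7 g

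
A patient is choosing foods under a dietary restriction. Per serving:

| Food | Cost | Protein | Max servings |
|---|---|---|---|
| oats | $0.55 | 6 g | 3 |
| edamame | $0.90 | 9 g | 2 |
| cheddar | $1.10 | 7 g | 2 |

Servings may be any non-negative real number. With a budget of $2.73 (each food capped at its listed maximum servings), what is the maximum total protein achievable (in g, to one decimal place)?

Protein per dollar: oats 10.91, edamame 10, cheddar 6.364.
Take 3 servings of oats: spends $1.65, +18.0 g protein (running total 18.0 g).
Take 1.2 servings of edamame: spends $1.08, +10.8 g protein (running total 28.8 g).
Filling greedily by protein-per-dollar is optimal for one linear limit, giving 28.8 g.

28.8 g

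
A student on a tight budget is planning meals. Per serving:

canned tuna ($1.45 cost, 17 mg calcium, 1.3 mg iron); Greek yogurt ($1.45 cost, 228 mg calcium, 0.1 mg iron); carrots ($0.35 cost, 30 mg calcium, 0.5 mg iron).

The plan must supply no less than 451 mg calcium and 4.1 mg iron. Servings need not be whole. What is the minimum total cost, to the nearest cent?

canned tuna only: max(451/17, 4.1/1.3) = 26.53 servings → $38.47.
Greek yogurt only: max(451/228, 4.1/0.1) = 41 servings → $59.45.
carrots only: max(451/30, 4.1/0.5) = 15.03 servings → $5.26.
canned tuna + Greek yogurt with both tight: 3.019 servings and 1.753 servings → $6.92.
canned tuna + carrots: the both-tight solution has a negative serving — not a feasible corner.
Greek yogurt + carrots with both tight: 0.9234 servings and 8.015 servings → $4.14.
The minimum over all feasible corners is $4.14.

$4.14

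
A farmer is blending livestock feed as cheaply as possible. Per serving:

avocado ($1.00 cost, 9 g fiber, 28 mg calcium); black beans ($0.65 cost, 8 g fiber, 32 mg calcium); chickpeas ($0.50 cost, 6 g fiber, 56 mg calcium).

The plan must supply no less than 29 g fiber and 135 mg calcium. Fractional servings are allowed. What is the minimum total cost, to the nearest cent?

Minimising a linear cost over {fiber ≥ 29, calcium ≥ 135, servings ≥ 0} — the optimum is at a vertex, using one or two foods.
avocado only: max(29/9, 135/28) = 4.821 servings → $4.82.
black beans only: max(29/8, 135/32) = 4.219 servings → $2.74.
chickpeas only: max(29/6, 135/56) = 4.833 servings → $2.42.
avocado + black beans: intersection lies outside the first quadrant.
avocado + chickpeas with both tight: 2.423 servings and 1.199 servings → $3.02.
black beans + chickpeas with both tight: 3.18 servings and 0.5938 servings → $2.36.
Cheapest feasible corner: $2.36.

$2.36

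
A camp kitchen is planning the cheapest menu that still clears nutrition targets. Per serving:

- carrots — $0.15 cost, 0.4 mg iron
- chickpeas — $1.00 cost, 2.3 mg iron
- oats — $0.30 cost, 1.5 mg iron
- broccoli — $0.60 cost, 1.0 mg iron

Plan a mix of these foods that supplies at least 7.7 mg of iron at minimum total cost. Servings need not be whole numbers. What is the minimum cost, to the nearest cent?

$1.54

Cost per mg of iron: oats $0.2000, carrots $0.3750, chickpeas $0.4348, broccoli $0.6000.
With no serving limits, use only oats: 7.7 mg / 1.5 mg = 5.133 servings × $0.30 = $1.54.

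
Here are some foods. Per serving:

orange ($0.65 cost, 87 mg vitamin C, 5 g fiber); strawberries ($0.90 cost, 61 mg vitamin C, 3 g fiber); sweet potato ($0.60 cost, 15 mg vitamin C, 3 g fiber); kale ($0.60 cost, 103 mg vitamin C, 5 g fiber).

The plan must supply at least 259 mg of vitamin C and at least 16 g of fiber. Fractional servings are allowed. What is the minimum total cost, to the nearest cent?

$1.92

At the optimum either one food covers both requirements or two foods hit both targets exactly; no other combination can be cheaper.
orange only: max(259/87, 16/5) = 3.2 servings → $2.08.
strawberries only: max(259/61, 16/3) = 5.333 servings → $4.80.
sweet potato only: max(259/15, 16/3) = 17.27 servings → $10.36.
kale only: max(259/103, 16/5) = 3.2 servings → $1.92.
orange + strawberries: intersection lies outside the first quadrant.
orange + sweet potato with both tight: 2.887 servings and 0.5215 servings → $2.19.
orange + kale: intersection lies outside the first quadrant.
strawberries + sweet potato with both tight: 3.891 servings and 1.442 servings → $4.37.
strawberries + kale with both targets exact would need a negative amount; discard.
sweet potato + kale with both tight: 1.509 servings and 2.295 servings → $2.28.
The minimum over all feasible corners is $1.92.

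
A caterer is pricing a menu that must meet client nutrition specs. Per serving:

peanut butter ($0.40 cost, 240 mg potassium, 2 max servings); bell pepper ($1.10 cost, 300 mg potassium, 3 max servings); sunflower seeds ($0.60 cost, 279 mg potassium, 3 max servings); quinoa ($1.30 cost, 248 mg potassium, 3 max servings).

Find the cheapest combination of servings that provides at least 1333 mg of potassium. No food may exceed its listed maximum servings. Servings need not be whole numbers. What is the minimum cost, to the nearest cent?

$2.66

Cost per mg of potassium: peanut butter $0.0017, sunflower seeds $0.0022, bell pepper $0.0037, quinoa $0.0052.
Take 2 servings of peanut butter: +480.0 mg potassium for $0.80 (total $0.80, still need 853.0 mg).
Take 3 servings of sunflower seeds: +837.0 mg potassium for $1.80 (total $2.60, still need 16.0 mg).
Take 0.05333 servings of bell pepper: +16.0 mg potassium for $0.06 (total $2.66, still need 0.0 mg).
Greedy by cheapest-per-mg is optimal for a single linear constraint, so the minimum cost is $2.66.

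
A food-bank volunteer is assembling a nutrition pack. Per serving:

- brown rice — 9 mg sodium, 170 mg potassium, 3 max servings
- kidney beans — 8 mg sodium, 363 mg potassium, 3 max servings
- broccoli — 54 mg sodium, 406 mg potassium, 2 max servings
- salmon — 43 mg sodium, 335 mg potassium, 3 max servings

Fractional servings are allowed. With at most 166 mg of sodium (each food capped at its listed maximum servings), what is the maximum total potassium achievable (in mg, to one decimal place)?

Potassium per mg sodium: kidney beans 45.38, brown rice 18.89, salmon 7.791, broccoli 7.519.
Take 3 servings of kidney beans: uses 24 mg sodium, +1089.0 mg potassium (running total 1089.0 mg).
Take 3 servings of brown rice: uses 27 mg sodium, +510.0 mg potassium (running total 1599.0 mg).
Take 2.674 servings of salmon: uses 115 mg sodium, +895.9 mg potassium (running total 2494.9 mg).
Greedy by best ratio exhausts the sodium allowance optimally: 2494.9 mg.

2494.9 mg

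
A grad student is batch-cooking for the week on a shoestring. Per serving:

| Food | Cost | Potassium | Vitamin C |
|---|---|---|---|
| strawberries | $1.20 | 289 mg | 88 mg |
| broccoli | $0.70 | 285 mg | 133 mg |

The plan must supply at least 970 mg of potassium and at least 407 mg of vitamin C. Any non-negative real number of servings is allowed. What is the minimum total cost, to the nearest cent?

$2.38

Check every corner: each single food scaled to meet both minima, and each pair solved so both constraints bind.
strawberries only: max(970/289, 407/88) = 4.625 servings → $5.55.
broccoli only: max(970/285, 407/133) = 3.404 servings → $2.38.
strawberries + broccoli with both tight: 0.9744 servings and 2.415 servings → $2.86.
Cheapest feasible corner: $2.38.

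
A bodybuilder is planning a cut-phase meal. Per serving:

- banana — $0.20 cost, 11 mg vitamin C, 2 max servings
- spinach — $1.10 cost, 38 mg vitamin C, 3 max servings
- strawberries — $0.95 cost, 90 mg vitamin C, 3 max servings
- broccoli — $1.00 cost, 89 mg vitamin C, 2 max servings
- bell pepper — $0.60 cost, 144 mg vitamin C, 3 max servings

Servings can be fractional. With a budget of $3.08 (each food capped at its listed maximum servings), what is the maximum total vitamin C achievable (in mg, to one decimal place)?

Vitamin C per dollar: bell pepper 240, strawberries 94.74, broccoli 89, banana 55, spinach 34.55.
Take 3 servings of bell pepper: spends $1.80, +432.0 mg vitamin C (running total 432.0 mg).
Take 1.347 servings of strawberries: spends $1.28, +121.3 mg vitamin C (running total 553.3 mg).
Filling greedily by vitamin C-per-dollar is optimal for one linear limit, giving 553.3 mg.

553.3 mg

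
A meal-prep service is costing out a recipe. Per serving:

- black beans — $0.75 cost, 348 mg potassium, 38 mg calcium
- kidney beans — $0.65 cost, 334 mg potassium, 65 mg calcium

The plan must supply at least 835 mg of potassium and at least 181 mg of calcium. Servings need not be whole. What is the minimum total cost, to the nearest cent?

The cheapest plan sits at a corner of the feasible region — with two constraints it uses at most two foods.
black beans only: max(835/348, 181/38) = 4.763 servings → $3.57.
kidney beans only: max(835/334, 181/65) = 2.785 servings → $1.81.
black beans + kidney beans with both targets exact would need a negative amount; discard.
So the least-cost plan costs $1.81.

$1.81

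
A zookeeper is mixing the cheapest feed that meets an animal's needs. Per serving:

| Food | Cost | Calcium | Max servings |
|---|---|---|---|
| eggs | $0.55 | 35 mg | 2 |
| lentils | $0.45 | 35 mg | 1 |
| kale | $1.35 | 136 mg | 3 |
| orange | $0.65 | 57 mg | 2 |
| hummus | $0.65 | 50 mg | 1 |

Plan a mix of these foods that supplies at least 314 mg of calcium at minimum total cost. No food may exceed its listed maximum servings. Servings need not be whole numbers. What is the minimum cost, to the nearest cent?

$3.12

Cost per mg of calcium: kale $0.0099, orange $0.0114, lentils $0.0129, hummus $0.0130, eggs $0.0157.
Take 2.309 servings of kale: +314.0 mg calcium for $3.12 (total $3.12, still need 0.0 mg).
Greedy by cheapest-per-mg is optimal for a single linear constraint, so the minimum cost is $3.12.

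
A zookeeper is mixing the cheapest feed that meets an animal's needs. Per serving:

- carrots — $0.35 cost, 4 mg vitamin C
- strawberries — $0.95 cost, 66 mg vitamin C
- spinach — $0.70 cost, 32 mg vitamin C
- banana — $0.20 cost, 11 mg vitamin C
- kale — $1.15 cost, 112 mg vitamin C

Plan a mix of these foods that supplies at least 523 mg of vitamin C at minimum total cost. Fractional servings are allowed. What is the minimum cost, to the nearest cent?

$5.37

Cost per mg of vitamin C: kale $0.0103, strawberries $0.0144, banana $0.0182, spinach $0.0219, carrots $0.0875.
With no serving limits, use only kale: 523 mg / 112 mg = 4.67 servings × $1.15 = $5.37.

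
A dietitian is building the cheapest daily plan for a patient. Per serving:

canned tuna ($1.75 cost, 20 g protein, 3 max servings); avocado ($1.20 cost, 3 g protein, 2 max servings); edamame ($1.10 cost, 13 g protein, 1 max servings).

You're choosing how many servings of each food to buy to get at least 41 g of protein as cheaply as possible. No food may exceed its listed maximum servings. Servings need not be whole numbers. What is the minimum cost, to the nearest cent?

Cost per g of protein: edamame $0.0846, canned tuna $0.0875, avocado $0.4000.
Take 1 serving of edamame: +13.0 g protein for $1.10 (total $1.10, still need 28.0 g).
Take 1.4 servings of canned tuna: +28.0 g protein for $2.45 (total $3.55, still need 0.0 g).
Greedy by cheapest-per-g is optimal for a single linear constraint, so the minimum cost is $3.55.

$3.55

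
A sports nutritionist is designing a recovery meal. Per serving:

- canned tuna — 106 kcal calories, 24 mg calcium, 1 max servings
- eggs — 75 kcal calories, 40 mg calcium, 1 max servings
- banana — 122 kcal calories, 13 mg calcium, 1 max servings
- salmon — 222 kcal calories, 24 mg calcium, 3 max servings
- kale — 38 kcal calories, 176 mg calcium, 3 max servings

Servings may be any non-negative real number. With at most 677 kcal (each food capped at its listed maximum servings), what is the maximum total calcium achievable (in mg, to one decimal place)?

633.3 mg

Calcium per kcal: kale 4.632, eggs 0.5333, canned tuna 0.2264, salmon 0.1081, banana 0.1066.
Take 3 servings of kale: uses 114 kcal, +528.0 mg calcium (running total 528.0 mg).
Take 1 serving of eggs: uses 75 kcal, +40.0 mg calcium (running total 568.0 mg).
Take 1 serving of canned tuna: uses 106 kcal, +24.0 mg calcium (running total 592.0 mg).
Take 1.721 servings of salmon: uses 382 kcal, +41.3 mg calcium (running total 633.3 mg).
Greedy by best ratio exhausts the calories allowance optimally: 633.3 mg.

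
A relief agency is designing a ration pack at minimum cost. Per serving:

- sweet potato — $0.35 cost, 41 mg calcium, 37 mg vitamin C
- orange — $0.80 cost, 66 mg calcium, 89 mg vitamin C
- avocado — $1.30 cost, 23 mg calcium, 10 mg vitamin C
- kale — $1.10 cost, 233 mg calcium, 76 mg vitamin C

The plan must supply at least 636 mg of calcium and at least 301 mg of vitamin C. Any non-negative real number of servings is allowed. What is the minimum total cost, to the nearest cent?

$3.62

At the optimum either one food covers both requirements or two foods hit both targets exactly; no other combination can be cheaper.
sweet potato only: max(636/41, 301/37) = 15.51 servings → $5.43.
orange only: max(636/66, 301/89) = 9.636 servings → $7.71.
avocado only: max(636/23, 301/10) = 30.1 servings → $39.13.
kale only: max(636/233, 301/76) = 3.961 servings → $4.36.
sweet potato + orange: intersection lies outside the first quadrant.
sweet potato + avocado with both tight: 1.277 servings and 25.38 servings → $33.44.
sweet potato + kale with both tight: 3.959 servings and 2.033 servings → $3.62.
orange + avocado with both tight: 0.4059 servings and 26.49 servings → $34.76.
orange + kale with both tight: 1.386 servings and 2.337 servings → $3.68.
avocado + kale with both targets exact would need a negative amount; discard.
Cheapest feasible corner: $3.62.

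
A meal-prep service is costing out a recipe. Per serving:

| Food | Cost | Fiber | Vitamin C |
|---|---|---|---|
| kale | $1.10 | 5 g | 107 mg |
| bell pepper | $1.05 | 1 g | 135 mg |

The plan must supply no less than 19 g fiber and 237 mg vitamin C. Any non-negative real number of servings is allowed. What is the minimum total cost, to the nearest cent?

With two linear requirements the optimum uses one or two foods; enumerate the corners.
kale only: max(19/5, 237/107) = 3.8 servings → $4.18.
bell pepper only: max(19/1, 237/135) = 19 servings → $19.95.
kale + bell pepper: the both-tight solution has a negative serving — not a feasible corner.
Cheapest feasible corner: $4.18.

$4.18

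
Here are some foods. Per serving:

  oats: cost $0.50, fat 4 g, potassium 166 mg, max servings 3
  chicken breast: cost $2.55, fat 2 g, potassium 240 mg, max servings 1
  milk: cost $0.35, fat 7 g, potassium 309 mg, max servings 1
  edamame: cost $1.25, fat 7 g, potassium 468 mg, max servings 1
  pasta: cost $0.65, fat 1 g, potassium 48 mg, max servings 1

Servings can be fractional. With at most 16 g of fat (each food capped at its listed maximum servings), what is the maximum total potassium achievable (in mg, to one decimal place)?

1020.9 mg

Potassium per g fat: chicken breast 120, edamame 66.86, pasta 48, milk 44.14, oats 41.5.
Take 1 serving of chicken breast: uses 2 g fat, +240.0 mg potassium (running total 240.0 mg).
Take 1 serving of edamame: uses 7 g fat, +468.0 mg potassium (running total 708.0 mg).
Take 1 serving of pasta: uses 1 g fat, +48.0 mg potassium (running total 756.0 mg).
Take 0.8571 servings of milk: uses 6 g fat, +264.9 mg potassium (running total 1020.9 mg).
Filling greedily by potassium-per-g fat is optimal for one linear limit, giving 1020.9 mg.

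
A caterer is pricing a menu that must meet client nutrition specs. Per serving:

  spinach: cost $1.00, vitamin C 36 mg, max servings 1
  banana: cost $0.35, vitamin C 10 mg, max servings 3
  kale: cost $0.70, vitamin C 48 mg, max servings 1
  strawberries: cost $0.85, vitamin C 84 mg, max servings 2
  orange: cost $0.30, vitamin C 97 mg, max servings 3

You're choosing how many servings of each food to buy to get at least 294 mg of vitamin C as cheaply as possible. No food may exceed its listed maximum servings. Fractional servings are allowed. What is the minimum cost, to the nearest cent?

Cost per mg of vitamin C: orange $0.0031, strawberries $0.0101, kale $0.0146, spinach $0.0278, banana $0.0350.
Take 3 servings of orange: +291.0 mg vitamin C for $0.90 (total $0.90, still need 3.0 mg).
Take 0.03571 servings of strawberries: +3.0 mg vitamin C for $0.03 (total $0.93, still need 0.0 mg).
Greedy by cheapest-per-mg is optimal for a single linear constraint, so the minimum cost is $0.93.

$0.93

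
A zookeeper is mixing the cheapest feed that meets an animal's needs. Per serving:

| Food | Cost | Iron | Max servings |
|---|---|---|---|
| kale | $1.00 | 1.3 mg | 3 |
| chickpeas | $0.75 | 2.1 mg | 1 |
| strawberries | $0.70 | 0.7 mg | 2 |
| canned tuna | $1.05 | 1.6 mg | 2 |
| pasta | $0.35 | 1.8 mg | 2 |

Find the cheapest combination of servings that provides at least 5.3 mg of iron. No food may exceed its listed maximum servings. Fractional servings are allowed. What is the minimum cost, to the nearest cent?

Cost per mg of iron: pasta $0.1944, chickpeas $0.3571, canned tuna $0.6562, kale $0.7692, strawberries $1.0000.
Take 2 servings of pasta: +3.6 mg iron for $0.70 (total $0.70, still need 1.7 mg).
Take 0.8095 servings of chickpeas: +1.7 mg iron for $0.61 (total $1.31, still need 0.0 mg).
Greedy by cheapest-per-mg is optimal for a single linear constraint, so the minimum cost is $1.31.

$1.31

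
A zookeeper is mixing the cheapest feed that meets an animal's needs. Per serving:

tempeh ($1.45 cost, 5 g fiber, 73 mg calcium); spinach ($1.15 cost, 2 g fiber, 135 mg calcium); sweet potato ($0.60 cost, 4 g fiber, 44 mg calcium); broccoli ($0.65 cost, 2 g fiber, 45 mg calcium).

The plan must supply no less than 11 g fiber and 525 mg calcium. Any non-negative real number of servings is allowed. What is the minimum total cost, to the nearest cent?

$4.69

With two linear requirements the optimum uses one or two foods; enumerate the corners.
tempeh only: max(11/5, 525/73) = 7.192 servings → $10.43.
spinach only: max(11/2, 525/135) = 5.5 servings → $6.33.
sweet potato only: max(11/4, 525/44) = 11.93 servings → $7.16.
broccoli only: max(11/2, 525/45) = 11.67 servings → $7.58.
tempeh + spinach with both tight: 0.8223 servings and 3.444 servings → $5.15.
tempeh + sweet potato: intersection lies outside the first quadrant.
tempeh + broccoli: intersection lies outside the first quadrant.
spinach + sweet potato with both tight: 3.575 servings and 0.9624 servings → $4.69.
spinach + broccoli with both tight: 3.083 servings and 2.417 servings → $5.12.
sweet potato + broccoli with both targets exact would need a negative amount; discard.
So the least-cost plan costs $4.69.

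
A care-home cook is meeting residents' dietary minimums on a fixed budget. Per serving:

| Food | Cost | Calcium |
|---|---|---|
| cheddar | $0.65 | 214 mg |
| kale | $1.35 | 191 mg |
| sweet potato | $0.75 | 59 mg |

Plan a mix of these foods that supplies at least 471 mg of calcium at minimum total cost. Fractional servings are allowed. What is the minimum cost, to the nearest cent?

Cost per mg of calcium: cheddar $0.0030, kale $0.0071, sweet potato $0.0127.
With no serving limits, use only cheddar: 471 mg / 214 mg = 2.201 servings × $0.65 = $1.43.

$1.43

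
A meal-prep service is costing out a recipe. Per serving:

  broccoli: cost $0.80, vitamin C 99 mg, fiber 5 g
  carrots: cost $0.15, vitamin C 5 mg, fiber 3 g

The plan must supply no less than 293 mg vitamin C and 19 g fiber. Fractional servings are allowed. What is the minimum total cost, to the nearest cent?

$2.54

This is a tiny linear program; its minimum lies at a vertex of the feasible set. List the vertices and price them.
broccoli only: max(293/99, 19/5) = 3.8 servings → $3.04.
carrots only: max(293/5, 19/3) = 58.6 servings → $8.79.
broccoli + carrots with both tight: 2.882 servings and 1.529 servings → $2.54.
So the least-cost plan costs $2.54.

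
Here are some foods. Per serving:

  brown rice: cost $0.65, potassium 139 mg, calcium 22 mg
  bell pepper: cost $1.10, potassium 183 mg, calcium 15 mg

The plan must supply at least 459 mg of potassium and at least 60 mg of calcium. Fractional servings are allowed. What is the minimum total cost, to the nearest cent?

$2.15

Minimising a linear cost over {potassium ≥ 459, calcium ≥ 60, servings ≥ 0} — the optimum is at a vertex, using one or two foods.
brown rice only: max(459/139, 60/22) = 3.302 servings → $2.15.
bell pepper only: max(459/183, 60/15) = 4 servings → $4.40.
brown rice + bell pepper with both tight: 2.11 servings and 0.9057 servings → $2.37.
So the least-cost plan costs $2.15.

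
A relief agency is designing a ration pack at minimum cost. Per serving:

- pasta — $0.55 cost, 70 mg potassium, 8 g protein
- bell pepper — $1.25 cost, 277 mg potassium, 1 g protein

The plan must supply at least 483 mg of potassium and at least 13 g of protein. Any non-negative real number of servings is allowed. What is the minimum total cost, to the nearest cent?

$2.52

With two linear requirements the optimum uses one or two foods; enumerate the corners.
pasta only: max(483/70, 13/8) = 6.9 servings → $3.79.
bell pepper only: max(483/277, 13/1) = 13 servings → $16.25.
pasta + bell pepper with both tight: 1.453 servings and 1.377 servings → $2.52.
Cheapest feasible corner: $2.52.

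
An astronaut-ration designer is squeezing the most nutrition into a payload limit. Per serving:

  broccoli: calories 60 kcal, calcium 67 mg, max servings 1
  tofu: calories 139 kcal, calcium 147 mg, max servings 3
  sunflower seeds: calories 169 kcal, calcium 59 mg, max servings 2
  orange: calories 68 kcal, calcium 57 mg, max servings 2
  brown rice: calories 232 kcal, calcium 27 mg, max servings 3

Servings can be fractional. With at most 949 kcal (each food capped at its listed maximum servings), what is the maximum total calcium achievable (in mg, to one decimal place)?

Calcium per kcal: broccoli 1.117, tofu 1.058, orange 0.8382, sunflower seeds 0.3491, brown rice 0.1164.
Take 1 serving of broccoli: uses 60 kcal, +67.0 mg calcium (running total 67.0 mg).
Take 3 servings of tofu: uses 417 kcal, +441.0 mg calcium (running total 508.0 mg).
Take 2 servings of orange: uses 136 kcal, +114.0 mg calcium (running total 622.0 mg).
Take 1.988 servings of sunflower seeds: uses 336 kcal, +117.3 mg calcium (running total 739.3 mg).
Filling greedily by calcium-per-kcal is optimal for one linear limit, giving 739.3 mg.

739.3 mg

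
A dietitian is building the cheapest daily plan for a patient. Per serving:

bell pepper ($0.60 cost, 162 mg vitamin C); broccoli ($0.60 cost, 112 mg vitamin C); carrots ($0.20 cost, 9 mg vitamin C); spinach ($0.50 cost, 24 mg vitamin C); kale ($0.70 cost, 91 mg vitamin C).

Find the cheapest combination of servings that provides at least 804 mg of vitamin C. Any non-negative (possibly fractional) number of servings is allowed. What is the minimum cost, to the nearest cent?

$2.98

Cost per mg of vitamin C: bell pepper $0.0037, broccoli $0.0054, kale $0.0077, spinach $0.0208, carrots $0.0222.
With no serving limits, use only bell pepper: 804 mg / 162 mg = 4.963 servings × $0.60 = $2.98.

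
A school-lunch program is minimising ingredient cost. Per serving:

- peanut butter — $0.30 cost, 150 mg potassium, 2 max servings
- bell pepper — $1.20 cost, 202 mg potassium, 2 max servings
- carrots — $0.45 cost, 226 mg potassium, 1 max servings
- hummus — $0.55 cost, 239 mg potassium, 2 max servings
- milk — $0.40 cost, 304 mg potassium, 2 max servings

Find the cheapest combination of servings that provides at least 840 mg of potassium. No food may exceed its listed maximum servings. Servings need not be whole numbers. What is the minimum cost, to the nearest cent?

$1.26

Cost per mg of potassium: milk $0.0013, carrots $0.0020, peanut butter $0.0020, hummus $0.0023, bell pepper $0.0059.
Take 2 servings of milk: +608.0 mg potassium for $0.80 (total $0.80, still need 232.0 mg).
Take 1 serving of carrots: +226.0 mg potassium for $0.45 (total $1.25, still need 6.0 mg).
Take 0.04 servings of peanut butter: +6.0 mg potassium for $0.01 (total $1.26, still need 0.0 mg).
Greedy by cheapest-per-mg is optimal for a single linear constraint, so the minimum cost is $1.26.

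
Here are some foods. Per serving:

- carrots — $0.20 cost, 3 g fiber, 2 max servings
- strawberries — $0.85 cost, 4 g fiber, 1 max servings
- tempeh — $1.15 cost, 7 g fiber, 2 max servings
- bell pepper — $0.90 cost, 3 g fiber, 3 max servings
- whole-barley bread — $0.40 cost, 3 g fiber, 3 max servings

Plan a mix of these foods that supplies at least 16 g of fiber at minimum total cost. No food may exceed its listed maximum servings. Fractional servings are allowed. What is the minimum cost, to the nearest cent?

Cost per g of fiber: carrots $0.0667, whole-barley bread $0.1333, tempeh $0.1643, strawberries $0.2125, bell pepper $0.3000.
Take 2 servings of carrots: +6.0 g fiber for $0.40 (total $0.40, still need 10.0 g).
Take 3 servings of whole-barley bread: +9.0 g fiber for $1.20 (total $1.60, still need 1.0 g).
Take 0.1429 servings of tempeh: +1.0 g fiber for $0.16 (total $1.76, still need 0.0 g).
Greedy by cheapest-per-g is optimal for a single linear constraint, so the minimum cost is $1.76.

$1.76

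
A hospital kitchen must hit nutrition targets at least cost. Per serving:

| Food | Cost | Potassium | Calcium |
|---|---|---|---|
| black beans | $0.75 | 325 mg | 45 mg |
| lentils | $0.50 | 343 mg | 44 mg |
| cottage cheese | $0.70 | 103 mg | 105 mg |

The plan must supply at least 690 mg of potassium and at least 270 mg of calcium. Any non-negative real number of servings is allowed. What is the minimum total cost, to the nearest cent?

The cheapest plan sits at a corner of the feasible region — with two constraints it uses at most two foods.
black beans only: max(690/325, 270/45) = 6 servings → $4.50.
lentils only: max(690/343, 270/44) = 6.136 servings → $3.07.
cottage cheese only: max(690/103, 270/105) = 6.699 servings → $4.69.
black beans + lentils with both targets exact would need a negative amount; discard.
black beans + cottage cheese with both tight: 1.514 servings and 1.923 servings → $2.48.
lentils + cottage cheese with both tight: 1.418 servings and 1.977 servings → $2.09.
Cheapest feasible corner: $2.09.

$2.09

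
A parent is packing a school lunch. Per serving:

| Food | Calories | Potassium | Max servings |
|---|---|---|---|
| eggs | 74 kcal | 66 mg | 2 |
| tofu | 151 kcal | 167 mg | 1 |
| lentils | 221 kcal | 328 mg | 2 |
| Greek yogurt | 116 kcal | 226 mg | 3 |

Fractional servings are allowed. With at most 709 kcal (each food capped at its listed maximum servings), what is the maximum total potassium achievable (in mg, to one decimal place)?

1213.8 mg

Potassium per kcal: Greek yogurt 1.948, lentils 1.484, tofu 1.106, eggs 0.8919.
Take 3 servings of Greek yogurt: uses 348 kcal, +678.0 mg potassium (running total 678.0 mg).
Take 1.633 servings of lentils: uses 361 kcal, +535.8 mg potassium (running total 1213.8 mg).
Filling greedily by potassium-per-kcal is optimal for one linear limit, giving 1213.8 mg.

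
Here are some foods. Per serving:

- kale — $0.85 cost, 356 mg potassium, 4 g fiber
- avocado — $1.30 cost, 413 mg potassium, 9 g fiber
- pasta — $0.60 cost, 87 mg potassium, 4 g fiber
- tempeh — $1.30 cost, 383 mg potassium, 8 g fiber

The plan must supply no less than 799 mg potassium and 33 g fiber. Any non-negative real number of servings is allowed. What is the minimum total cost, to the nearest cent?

$4.77

A basic optimal solution has at most two foods positive. Try each food alone and each pair with both targets met exactly.
kale only: max(799/356, 33/4) = 8.25 servings → $7.01.
avocado only: max(799/413, 33/9) = 3.667 servings → $4.77.
pasta only: max(799/87, 33/4) = 9.184 servings → $5.51.
tempeh only: max(799/383, 33/8) = 4.125 servings → $5.36.
kale + avocado: intersection lies outside the first quadrant.
kale + pasta with both tight: 0.302 servings and 7.948 servings → $5.03.
kale + tempeh: the both-tight solution has a negative serving — not a feasible corner.
avocado + pasta with both tight: 0.374 servings and 7.409 servings → $4.93.
avocado + tempeh: the both-tight solution has a negative serving — not a feasible corner.
pasta + tempeh with both tight: 7.472 servings and 0.3888 servings → $4.99.
The minimum over all feasible corners is $4.77.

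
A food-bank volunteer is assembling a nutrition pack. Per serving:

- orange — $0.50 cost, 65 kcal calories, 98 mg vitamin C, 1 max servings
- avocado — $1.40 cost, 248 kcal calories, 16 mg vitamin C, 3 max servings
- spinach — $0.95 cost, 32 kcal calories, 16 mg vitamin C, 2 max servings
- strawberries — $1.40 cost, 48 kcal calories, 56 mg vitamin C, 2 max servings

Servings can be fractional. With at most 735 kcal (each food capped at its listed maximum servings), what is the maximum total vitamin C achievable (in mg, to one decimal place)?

274.9 mg

Vitamin C per kcal: orange 1.508, strawberries 1.167, spinach 0.5, avocado 0.06452.
Take 1 serving of orange: uses 65 kcal, +98.0 mg vitamin C (running total 98.0 mg).
Take 2 servings of strawberries: uses 96 kcal, +112.0 mg vitamin C (running total 210.0 mg).
Take 2 servings of spinach: uses 64 kcal, +32.0 mg vitamin C (running total 242.0 mg).
Take 2.056 servings of avocado: uses 510 kcal, +32.9 mg vitamin C (running total 274.9 mg).
Filling greedily by vitamin C-per-kcal is optimal for one linear limit, giving 274.9 mg.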